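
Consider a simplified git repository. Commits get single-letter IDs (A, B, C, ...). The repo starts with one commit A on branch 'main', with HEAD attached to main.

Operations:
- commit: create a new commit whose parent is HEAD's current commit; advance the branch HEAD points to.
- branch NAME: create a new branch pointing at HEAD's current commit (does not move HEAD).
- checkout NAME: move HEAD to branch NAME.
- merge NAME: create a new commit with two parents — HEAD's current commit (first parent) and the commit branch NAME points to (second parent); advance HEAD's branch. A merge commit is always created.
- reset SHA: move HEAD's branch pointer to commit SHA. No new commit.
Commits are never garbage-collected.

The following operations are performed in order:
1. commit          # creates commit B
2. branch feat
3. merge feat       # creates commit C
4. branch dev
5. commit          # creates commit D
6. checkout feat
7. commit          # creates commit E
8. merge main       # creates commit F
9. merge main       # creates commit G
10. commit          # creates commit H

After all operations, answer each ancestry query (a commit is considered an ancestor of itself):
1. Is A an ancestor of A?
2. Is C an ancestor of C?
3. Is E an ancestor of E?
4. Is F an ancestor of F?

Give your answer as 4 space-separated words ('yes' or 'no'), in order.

Answer: yes yes yes yes

Derivation:
After op 1 (commit): HEAD=main@B [main=B]
After op 2 (branch): HEAD=main@B [feat=B main=B]
After op 3 (merge): HEAD=main@C [feat=B main=C]
After op 4 (branch): HEAD=main@C [dev=C feat=B main=C]
After op 5 (commit): HEAD=main@D [dev=C feat=B main=D]
After op 6 (checkout): HEAD=feat@B [dev=C feat=B main=D]
After op 7 (commit): HEAD=feat@E [dev=C feat=E main=D]
After op 8 (merge): HEAD=feat@F [dev=C feat=F main=D]
After op 9 (merge): HEAD=feat@G [dev=C feat=G main=D]
After op 10 (commit): HEAD=feat@H [dev=C feat=H main=D]
ancestors(A) = {A}; A in? yes
ancestors(C) = {A,B,C}; C in? yes
ancestors(E) = {A,B,E}; E in? yes
ancestors(F) = {A,B,C,D,E,F}; F in? yes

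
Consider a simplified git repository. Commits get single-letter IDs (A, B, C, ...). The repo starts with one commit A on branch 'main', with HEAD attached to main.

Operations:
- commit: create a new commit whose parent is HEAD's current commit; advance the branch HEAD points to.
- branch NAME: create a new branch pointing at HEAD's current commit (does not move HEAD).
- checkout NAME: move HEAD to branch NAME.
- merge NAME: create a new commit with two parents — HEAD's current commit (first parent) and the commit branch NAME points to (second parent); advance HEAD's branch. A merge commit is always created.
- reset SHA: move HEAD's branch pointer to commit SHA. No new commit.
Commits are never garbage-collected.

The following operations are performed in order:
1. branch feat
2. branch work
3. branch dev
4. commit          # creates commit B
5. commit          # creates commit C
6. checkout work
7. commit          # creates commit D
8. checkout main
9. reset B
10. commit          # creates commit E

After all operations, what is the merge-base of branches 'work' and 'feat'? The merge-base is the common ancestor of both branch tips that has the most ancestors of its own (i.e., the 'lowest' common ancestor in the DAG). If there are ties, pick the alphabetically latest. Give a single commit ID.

After op 1 (branch): HEAD=main@A [feat=A main=A]
After op 2 (branch): HEAD=main@A [feat=A main=A work=A]
After op 3 (branch): HEAD=main@A [dev=A feat=A main=A work=A]
After op 4 (commit): HEAD=main@B [dev=A feat=A main=B work=A]
After op 5 (commit): HEAD=main@C [dev=A feat=A main=C work=A]
After op 6 (checkout): HEAD=work@A [dev=A feat=A main=C work=A]
After op 7 (commit): HEAD=work@D [dev=A feat=A main=C work=D]
After op 8 (checkout): HEAD=main@C [dev=A feat=A main=C work=D]
After op 9 (reset): HEAD=main@B [dev=A feat=A main=B work=D]
After op 10 (commit): HEAD=main@E [dev=A feat=A main=E work=D]
ancestors(work=D): ['A', 'D']
ancestors(feat=A): ['A']
common: ['A']

Answer: A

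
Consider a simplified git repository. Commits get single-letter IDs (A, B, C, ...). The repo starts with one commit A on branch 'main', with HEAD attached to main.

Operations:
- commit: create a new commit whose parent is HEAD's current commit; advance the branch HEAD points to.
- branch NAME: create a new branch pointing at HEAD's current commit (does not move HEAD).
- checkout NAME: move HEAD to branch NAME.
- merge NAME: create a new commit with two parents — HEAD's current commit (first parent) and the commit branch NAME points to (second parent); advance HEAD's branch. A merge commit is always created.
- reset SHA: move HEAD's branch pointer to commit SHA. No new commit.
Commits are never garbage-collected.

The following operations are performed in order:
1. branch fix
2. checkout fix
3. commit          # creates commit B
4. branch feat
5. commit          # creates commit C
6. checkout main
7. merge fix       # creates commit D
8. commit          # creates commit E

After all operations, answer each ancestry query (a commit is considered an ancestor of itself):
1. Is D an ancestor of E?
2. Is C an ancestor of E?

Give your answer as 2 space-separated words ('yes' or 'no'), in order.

Answer: yes yes

Derivation:
After op 1 (branch): HEAD=main@A [fix=A main=A]
After op 2 (checkout): HEAD=fix@A [fix=A main=A]
After op 3 (commit): HEAD=fix@B [fix=B main=A]
After op 4 (branch): HEAD=fix@B [feat=B fix=B main=A]
After op 5 (commit): HEAD=fix@C [feat=B fix=C main=A]
After op 6 (checkout): HEAD=main@A [feat=B fix=C main=A]
After op 7 (merge): HEAD=main@D [feat=B fix=C main=D]
After op 8 (commit): HEAD=main@E [feat=B fix=C main=E]
ancestors(E) = {A,B,C,D,E}; D in? yes
ancestors(E) = {A,B,C,D,E}; C in? yes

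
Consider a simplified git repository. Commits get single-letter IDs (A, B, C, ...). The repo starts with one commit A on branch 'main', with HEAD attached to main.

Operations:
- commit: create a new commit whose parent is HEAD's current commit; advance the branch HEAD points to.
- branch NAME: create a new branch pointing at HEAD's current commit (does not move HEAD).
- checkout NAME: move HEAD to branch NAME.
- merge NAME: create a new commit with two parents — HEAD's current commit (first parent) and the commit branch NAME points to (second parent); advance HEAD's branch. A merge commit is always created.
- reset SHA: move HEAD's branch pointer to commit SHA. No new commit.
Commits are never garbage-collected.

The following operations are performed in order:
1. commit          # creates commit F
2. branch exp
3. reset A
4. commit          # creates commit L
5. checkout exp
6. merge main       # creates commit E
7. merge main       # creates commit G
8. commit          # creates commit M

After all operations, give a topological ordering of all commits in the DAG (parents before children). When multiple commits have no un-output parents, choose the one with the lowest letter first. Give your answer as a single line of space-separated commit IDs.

After op 1 (commit): HEAD=main@F [main=F]
After op 2 (branch): HEAD=main@F [exp=F main=F]
After op 3 (reset): HEAD=main@A [exp=F main=A]
After op 4 (commit): HEAD=main@L [exp=F main=L]
After op 5 (checkout): HEAD=exp@F [exp=F main=L]
After op 6 (merge): HEAD=exp@E [exp=E main=L]
After op 7 (merge): HEAD=exp@G [exp=G main=L]
After op 8 (commit): HEAD=exp@M [exp=M main=L]
commit A: parents=[]
commit E: parents=['F', 'L']
commit F: parents=['A']
commit G: parents=['E', 'L']
commit L: parents=['A']
commit M: parents=['G']

Answer: A F L E G M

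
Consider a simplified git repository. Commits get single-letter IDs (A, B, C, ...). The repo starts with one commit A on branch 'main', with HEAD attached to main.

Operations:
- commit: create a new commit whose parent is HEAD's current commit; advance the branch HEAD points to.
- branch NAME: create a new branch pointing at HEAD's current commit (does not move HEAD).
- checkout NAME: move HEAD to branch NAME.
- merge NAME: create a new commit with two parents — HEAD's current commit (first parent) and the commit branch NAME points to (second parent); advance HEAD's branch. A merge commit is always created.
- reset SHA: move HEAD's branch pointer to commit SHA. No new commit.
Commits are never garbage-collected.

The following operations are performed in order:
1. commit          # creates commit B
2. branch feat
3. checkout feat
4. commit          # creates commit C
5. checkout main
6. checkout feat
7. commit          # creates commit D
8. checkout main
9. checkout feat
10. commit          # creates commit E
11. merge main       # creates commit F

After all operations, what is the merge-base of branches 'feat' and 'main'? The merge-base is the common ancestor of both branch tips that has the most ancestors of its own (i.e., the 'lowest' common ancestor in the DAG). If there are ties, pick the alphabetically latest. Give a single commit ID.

Answer: B

Derivation:
After op 1 (commit): HEAD=main@B [main=B]
After op 2 (branch): HEAD=main@B [feat=B main=B]
After op 3 (checkout): HEAD=feat@B [feat=B main=B]
After op 4 (commit): HEAD=feat@C [feat=C main=B]
After op 5 (checkout): HEAD=main@B [feat=C main=B]
After op 6 (checkout): HEAD=feat@C [feat=C main=B]
After op 7 (commit): HEAD=feat@D [feat=D main=B]
After op 8 (checkout): HEAD=main@B [feat=D main=B]
After op 9 (checkout): HEAD=feat@D [feat=D main=B]
After op 10 (commit): HEAD=feat@E [feat=E main=B]
After op 11 (merge): HEAD=feat@F [feat=F main=B]
ancestors(feat=F): ['A', 'B', 'C', 'D', 'E', 'F']
ancestors(main=B): ['A', 'B']
common: ['A', 'B']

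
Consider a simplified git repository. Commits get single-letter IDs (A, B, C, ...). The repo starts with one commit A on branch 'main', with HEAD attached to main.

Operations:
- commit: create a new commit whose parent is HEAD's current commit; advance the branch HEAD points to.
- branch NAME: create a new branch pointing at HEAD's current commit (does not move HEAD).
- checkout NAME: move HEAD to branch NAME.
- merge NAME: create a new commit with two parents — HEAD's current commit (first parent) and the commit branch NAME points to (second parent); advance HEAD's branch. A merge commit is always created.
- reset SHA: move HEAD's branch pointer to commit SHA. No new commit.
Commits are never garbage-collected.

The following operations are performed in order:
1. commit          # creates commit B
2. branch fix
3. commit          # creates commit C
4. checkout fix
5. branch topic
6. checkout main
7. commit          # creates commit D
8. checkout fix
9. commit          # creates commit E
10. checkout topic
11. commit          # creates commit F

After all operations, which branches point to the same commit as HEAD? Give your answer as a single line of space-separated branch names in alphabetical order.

After op 1 (commit): HEAD=main@B [main=B]
After op 2 (branch): HEAD=main@B [fix=B main=B]
After op 3 (commit): HEAD=main@C [fix=B main=C]
After op 4 (checkout): HEAD=fix@B [fix=B main=C]
After op 5 (branch): HEAD=fix@B [fix=B main=C topic=B]
After op 6 (checkout): HEAD=main@C [fix=B main=C topic=B]
After op 7 (commit): HEAD=main@D [fix=B main=D topic=B]
After op 8 (checkout): HEAD=fix@B [fix=B main=D topic=B]
After op 9 (commit): HEAD=fix@E [fix=E main=D topic=B]
After op 10 (checkout): HEAD=topic@B [fix=E main=D topic=B]
After op 11 (commit): HEAD=topic@F [fix=E main=D topic=F]

Answer: topic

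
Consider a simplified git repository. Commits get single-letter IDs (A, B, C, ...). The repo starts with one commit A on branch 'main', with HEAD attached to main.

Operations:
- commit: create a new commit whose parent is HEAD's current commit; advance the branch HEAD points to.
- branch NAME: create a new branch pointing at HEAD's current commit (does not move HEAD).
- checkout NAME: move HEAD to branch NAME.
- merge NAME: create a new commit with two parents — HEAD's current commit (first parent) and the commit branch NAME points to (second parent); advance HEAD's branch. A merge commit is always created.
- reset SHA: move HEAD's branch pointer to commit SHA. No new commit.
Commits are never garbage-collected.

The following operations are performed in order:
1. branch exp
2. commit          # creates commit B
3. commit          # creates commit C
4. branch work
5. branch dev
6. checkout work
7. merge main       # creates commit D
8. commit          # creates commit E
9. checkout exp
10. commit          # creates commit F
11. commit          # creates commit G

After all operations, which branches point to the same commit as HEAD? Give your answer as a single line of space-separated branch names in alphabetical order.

Answer: exp

Derivation:
After op 1 (branch): HEAD=main@A [exp=A main=A]
After op 2 (commit): HEAD=main@B [exp=A main=B]
After op 3 (commit): HEAD=main@C [exp=A main=C]
After op 4 (branch): HEAD=main@C [exp=A main=C work=C]
After op 5 (branch): HEAD=main@C [dev=C exp=A main=C work=C]
After op 6 (checkout): HEAD=work@C [dev=C exp=A main=C work=C]
After op 7 (merge): HEAD=work@D [dev=C exp=A main=C work=D]
After op 8 (commit): HEAD=work@E [dev=C exp=A main=C work=E]
After op 9 (checkout): HEAD=exp@A [dev=C exp=A main=C work=E]
After op 10 (commit): HEAD=exp@F [dev=C exp=F main=C work=E]
After op 11 (commit): HEAD=exp@G [dev=C exp=G main=C work=E]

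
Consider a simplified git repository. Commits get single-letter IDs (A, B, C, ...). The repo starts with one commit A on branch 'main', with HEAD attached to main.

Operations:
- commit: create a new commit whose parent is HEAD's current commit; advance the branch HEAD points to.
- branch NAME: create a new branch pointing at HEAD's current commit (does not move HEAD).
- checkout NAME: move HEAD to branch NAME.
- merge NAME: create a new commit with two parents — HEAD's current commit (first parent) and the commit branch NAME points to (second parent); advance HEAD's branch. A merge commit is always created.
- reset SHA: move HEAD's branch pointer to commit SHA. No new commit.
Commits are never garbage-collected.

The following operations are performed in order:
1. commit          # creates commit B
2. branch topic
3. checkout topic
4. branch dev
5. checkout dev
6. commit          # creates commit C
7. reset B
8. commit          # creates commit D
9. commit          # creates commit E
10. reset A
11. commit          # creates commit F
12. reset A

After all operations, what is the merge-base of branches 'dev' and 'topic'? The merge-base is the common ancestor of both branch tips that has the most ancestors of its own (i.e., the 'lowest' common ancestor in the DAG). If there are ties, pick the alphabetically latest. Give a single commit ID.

Answer: A

Derivation:
After op 1 (commit): HEAD=main@B [main=B]
After op 2 (branch): HEAD=main@B [main=B topic=B]
After op 3 (checkout): HEAD=topic@B [main=B topic=B]
After op 4 (branch): HEAD=topic@B [dev=B main=B topic=B]
After op 5 (checkout): HEAD=dev@B [dev=B main=B topic=B]
After op 6 (commit): HEAD=dev@C [dev=C main=B topic=B]
After op 7 (reset): HEAD=dev@B [dev=B main=B topic=B]
After op 8 (commit): HEAD=dev@D [dev=D main=B topic=B]
After op 9 (commit): HEAD=dev@E [dev=E main=B topic=B]
After op 10 (reset): HEAD=dev@A [dev=A main=B topic=B]
After op 11 (commit): HEAD=dev@F [dev=F main=B topic=B]
After op 12 (reset): HEAD=dev@A [dev=A main=B topic=B]
ancestors(dev=A): ['A']
ancestors(topic=B): ['A', 'B']
common: ['A']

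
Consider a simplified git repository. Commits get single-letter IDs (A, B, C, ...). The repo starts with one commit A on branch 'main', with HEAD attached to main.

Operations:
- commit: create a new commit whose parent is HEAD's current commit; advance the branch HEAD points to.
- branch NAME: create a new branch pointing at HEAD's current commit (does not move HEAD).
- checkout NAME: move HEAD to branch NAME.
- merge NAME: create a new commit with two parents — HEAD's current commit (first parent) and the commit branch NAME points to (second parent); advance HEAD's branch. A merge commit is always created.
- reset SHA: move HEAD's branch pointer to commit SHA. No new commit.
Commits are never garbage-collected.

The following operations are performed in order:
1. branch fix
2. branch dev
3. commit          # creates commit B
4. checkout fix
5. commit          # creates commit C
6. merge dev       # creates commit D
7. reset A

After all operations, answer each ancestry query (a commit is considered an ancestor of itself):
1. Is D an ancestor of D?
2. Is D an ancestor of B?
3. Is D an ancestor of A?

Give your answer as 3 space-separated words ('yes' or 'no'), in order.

Answer: yes no no

Derivation:
After op 1 (branch): HEAD=main@A [fix=A main=A]
After op 2 (branch): HEAD=main@A [dev=A fix=A main=A]
After op 3 (commit): HEAD=main@B [dev=A fix=A main=B]
After op 4 (checkout): HEAD=fix@A [dev=A fix=A main=B]
After op 5 (commit): HEAD=fix@C [dev=A fix=C main=B]
After op 6 (merge): HEAD=fix@D [dev=A fix=D main=B]
After op 7 (reset): HEAD=fix@A [dev=A fix=A main=B]
ancestors(D) = {A,C,D}; D in? yes
ancestors(B) = {A,B}; D in? no
ancestors(A) = {A}; D in? no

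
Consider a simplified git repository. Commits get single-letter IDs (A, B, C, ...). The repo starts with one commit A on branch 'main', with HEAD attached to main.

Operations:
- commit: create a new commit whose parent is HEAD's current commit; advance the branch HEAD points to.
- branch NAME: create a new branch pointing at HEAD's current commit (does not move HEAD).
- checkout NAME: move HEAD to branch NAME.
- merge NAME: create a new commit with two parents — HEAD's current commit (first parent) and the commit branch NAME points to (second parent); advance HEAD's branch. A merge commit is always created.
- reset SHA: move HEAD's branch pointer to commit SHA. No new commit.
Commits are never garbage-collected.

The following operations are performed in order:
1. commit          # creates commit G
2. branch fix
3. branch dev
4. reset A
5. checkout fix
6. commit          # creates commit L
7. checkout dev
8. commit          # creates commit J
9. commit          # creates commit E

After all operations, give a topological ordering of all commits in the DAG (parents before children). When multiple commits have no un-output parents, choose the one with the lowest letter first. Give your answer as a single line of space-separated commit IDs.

Answer: A G J E L

Derivation:
After op 1 (commit): HEAD=main@G [main=G]
After op 2 (branch): HEAD=main@G [fix=G main=G]
After op 3 (branch): HEAD=main@G [dev=G fix=G main=G]
After op 4 (reset): HEAD=main@A [dev=G fix=G main=A]
After op 5 (checkout): HEAD=fix@G [dev=G fix=G main=A]
After op 6 (commit): HEAD=fix@L [dev=G fix=L main=A]
After op 7 (checkout): HEAD=dev@G [dev=G fix=L main=A]
After op 8 (commit): HEAD=dev@J [dev=J fix=L main=A]
After op 9 (commit): HEAD=dev@E [dev=E fix=L main=A]
commit A: parents=[]
commit E: parents=['J']
commit G: parents=['A']
commit J: parents=['G']
commit L: parents=['G']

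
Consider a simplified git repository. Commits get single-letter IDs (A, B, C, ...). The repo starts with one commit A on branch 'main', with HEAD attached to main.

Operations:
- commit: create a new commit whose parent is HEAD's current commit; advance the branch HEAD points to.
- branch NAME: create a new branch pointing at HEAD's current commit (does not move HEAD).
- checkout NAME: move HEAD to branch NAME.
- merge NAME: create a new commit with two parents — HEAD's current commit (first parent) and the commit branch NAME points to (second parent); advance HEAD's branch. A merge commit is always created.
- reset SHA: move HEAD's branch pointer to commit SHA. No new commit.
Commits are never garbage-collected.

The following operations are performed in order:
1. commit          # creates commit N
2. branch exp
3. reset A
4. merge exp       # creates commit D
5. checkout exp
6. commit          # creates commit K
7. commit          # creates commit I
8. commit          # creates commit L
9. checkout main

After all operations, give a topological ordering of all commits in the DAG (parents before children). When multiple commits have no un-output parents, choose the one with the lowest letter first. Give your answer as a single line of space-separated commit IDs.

Answer: A N D K I L

Derivation:
After op 1 (commit): HEAD=main@N [main=N]
After op 2 (branch): HEAD=main@N [exp=N main=N]
After op 3 (reset): HEAD=main@A [exp=N main=A]
After op 4 (merge): HEAD=main@D [exp=N main=D]
After op 5 (checkout): HEAD=exp@N [exp=N main=D]
After op 6 (commit): HEAD=exp@K [exp=K main=D]
After op 7 (commit): HEAD=exp@I [exp=I main=D]
After op 8 (commit): HEAD=exp@L [exp=L main=D]
After op 9 (checkout): HEAD=main@D [exp=L main=D]
commit A: parents=[]
commit D: parents=['A', 'N']
commit I: parents=['K']
commit K: parents=['N']
commit L: parents=['I']
commit N: parents=['A']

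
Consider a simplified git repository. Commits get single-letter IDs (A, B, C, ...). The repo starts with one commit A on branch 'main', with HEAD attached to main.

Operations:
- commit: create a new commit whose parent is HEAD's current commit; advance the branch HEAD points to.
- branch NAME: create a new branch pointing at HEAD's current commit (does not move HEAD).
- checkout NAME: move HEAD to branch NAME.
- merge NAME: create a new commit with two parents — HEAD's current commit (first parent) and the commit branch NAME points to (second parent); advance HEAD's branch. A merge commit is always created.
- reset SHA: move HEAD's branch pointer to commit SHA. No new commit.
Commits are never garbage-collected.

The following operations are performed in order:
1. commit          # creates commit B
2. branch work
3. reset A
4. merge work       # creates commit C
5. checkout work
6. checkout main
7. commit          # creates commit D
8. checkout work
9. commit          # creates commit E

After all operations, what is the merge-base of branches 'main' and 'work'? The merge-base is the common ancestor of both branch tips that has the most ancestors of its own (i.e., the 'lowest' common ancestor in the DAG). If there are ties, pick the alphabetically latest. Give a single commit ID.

Answer: B

Derivation:
After op 1 (commit): HEAD=main@B [main=B]
After op 2 (branch): HEAD=main@B [main=B work=B]
After op 3 (reset): HEAD=main@A [main=A work=B]
After op 4 (merge): HEAD=main@C [main=C work=B]
After op 5 (checkout): HEAD=work@B [main=C work=B]
After op 6 (checkout): HEAD=main@C [main=C work=B]
After op 7 (commit): HEAD=main@D [main=D work=B]
After op 8 (checkout): HEAD=work@B [main=D work=B]
After op 9 (commit): HEAD=work@E [main=D work=E]
ancestors(main=D): ['A', 'B', 'C', 'D']
ancestors(work=E): ['A', 'B', 'E']
common: ['A', 'B']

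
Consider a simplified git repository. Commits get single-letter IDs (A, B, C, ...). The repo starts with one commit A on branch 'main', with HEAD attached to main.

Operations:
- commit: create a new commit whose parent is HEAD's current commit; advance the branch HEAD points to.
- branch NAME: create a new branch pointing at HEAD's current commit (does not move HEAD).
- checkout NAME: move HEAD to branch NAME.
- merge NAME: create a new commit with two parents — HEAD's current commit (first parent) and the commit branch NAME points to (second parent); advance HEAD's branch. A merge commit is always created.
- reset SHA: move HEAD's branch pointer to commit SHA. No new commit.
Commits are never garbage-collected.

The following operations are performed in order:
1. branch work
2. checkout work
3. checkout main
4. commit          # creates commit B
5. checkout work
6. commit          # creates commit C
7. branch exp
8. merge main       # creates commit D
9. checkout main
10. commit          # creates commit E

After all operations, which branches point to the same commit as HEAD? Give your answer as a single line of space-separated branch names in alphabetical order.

After op 1 (branch): HEAD=main@A [main=A work=A]
After op 2 (checkout): HEAD=work@A [main=A work=A]
After op 3 (checkout): HEAD=main@A [main=A work=A]
After op 4 (commit): HEAD=main@B [main=B work=A]
After op 5 (checkout): HEAD=work@A [main=B work=A]
After op 6 (commit): HEAD=work@C [main=B work=C]
After op 7 (branch): HEAD=work@C [exp=C main=B work=C]
After op 8 (merge): HEAD=work@D [exp=C main=B work=D]
After op 9 (checkout): HEAD=main@B [exp=C main=B work=D]
After op 10 (commit): HEAD=main@E [exp=C main=E work=D]

Answer: main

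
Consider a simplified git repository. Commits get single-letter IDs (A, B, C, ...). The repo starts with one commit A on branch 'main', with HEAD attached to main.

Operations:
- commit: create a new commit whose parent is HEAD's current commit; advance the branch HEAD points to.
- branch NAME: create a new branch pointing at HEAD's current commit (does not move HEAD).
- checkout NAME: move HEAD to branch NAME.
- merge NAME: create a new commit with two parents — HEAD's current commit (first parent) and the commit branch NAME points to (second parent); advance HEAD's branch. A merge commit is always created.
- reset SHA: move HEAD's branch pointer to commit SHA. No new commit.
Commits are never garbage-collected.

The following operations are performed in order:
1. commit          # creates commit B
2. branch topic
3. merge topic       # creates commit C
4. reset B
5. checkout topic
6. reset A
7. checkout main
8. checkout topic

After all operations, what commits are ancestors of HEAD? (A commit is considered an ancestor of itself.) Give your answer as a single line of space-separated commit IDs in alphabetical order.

Answer: A

Derivation:
After op 1 (commit): HEAD=main@B [main=B]
After op 2 (branch): HEAD=main@B [main=B topic=B]
After op 3 (merge): HEAD=main@C [main=C topic=B]
After op 4 (reset): HEAD=main@B [main=B topic=B]
After op 5 (checkout): HEAD=topic@B [main=B topic=B]
After op 6 (reset): HEAD=topic@A [main=B topic=A]
After op 7 (checkout): HEAD=main@B [main=B topic=A]
After op 8 (checkout): HEAD=topic@A [main=B topic=A]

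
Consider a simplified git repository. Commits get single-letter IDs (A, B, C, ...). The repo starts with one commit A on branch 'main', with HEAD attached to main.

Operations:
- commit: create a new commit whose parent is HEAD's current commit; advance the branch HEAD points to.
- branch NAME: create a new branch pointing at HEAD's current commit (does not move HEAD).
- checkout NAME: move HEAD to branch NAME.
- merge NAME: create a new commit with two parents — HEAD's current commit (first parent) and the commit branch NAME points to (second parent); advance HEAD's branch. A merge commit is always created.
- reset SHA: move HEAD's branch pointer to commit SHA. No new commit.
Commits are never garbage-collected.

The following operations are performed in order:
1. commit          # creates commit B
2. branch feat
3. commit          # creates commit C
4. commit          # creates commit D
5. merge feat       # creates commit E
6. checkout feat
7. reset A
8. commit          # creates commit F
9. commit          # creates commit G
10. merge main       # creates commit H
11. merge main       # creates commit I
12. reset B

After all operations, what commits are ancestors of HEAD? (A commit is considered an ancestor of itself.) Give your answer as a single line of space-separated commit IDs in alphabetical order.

After op 1 (commit): HEAD=main@B [main=B]
After op 2 (branch): HEAD=main@B [feat=B main=B]
After op 3 (commit): HEAD=main@C [feat=B main=C]
After op 4 (commit): HEAD=main@D [feat=B main=D]
After op 5 (merge): HEAD=main@E [feat=B main=E]
After op 6 (checkout): HEAD=feat@B [feat=B main=E]
After op 7 (reset): HEAD=feat@A [feat=A main=E]
After op 8 (commit): HEAD=feat@F [feat=F main=E]
After op 9 (commit): HEAD=feat@G [feat=G main=E]
After op 10 (merge): HEAD=feat@H [feat=H main=E]
After op 11 (merge): HEAD=feat@I [feat=I main=E]
After op 12 (reset): HEAD=feat@B [feat=B main=E]

Answer: A B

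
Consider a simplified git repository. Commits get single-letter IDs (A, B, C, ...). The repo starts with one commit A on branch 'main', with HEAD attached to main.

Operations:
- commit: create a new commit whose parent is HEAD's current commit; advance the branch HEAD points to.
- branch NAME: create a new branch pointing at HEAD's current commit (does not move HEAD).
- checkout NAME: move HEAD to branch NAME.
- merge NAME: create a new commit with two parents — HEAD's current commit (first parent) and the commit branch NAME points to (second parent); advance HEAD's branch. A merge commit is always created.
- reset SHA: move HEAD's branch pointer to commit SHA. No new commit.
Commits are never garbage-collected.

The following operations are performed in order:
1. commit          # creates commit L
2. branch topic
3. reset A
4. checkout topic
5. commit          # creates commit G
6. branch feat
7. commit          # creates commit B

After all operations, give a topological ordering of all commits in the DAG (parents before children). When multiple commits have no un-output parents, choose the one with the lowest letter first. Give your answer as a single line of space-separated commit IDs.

Answer: A L G B

Derivation:
After op 1 (commit): HEAD=main@L [main=L]
After op 2 (branch): HEAD=main@L [main=L topic=L]
After op 3 (reset): HEAD=main@A [main=A topic=L]
After op 4 (checkout): HEAD=topic@L [main=A topic=L]
After op 5 (commit): HEAD=topic@G [main=A topic=G]
After op 6 (branch): HEAD=topic@G [feat=G main=A topic=G]
After op 7 (commit): HEAD=topic@B [feat=G main=A topic=B]
commit A: parents=[]
commit B: parents=['G']
commit G: parents=['L']
commit L: parents=['A']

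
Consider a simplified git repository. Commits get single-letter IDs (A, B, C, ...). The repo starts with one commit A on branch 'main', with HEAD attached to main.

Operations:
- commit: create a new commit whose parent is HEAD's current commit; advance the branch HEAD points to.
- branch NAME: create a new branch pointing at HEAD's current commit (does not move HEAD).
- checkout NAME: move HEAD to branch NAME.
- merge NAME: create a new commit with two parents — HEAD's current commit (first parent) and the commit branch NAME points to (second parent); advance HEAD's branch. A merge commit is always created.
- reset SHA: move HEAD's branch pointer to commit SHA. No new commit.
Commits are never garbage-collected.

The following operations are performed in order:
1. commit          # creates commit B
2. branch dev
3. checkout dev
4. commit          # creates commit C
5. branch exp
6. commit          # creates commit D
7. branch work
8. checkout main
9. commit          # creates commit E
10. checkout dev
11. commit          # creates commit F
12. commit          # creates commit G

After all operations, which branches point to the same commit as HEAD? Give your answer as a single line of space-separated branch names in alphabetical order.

Answer: dev

Derivation:
After op 1 (commit): HEAD=main@B [main=B]
After op 2 (branch): HEAD=main@B [dev=B main=B]
After op 3 (checkout): HEAD=dev@B [dev=B main=B]
After op 4 (commit): HEAD=dev@C [dev=C main=B]
After op 5 (branch): HEAD=dev@C [dev=C exp=C main=B]
After op 6 (commit): HEAD=dev@D [dev=D exp=C main=B]
After op 7 (branch): HEAD=dev@D [dev=D exp=C main=B work=D]
After op 8 (checkout): HEAD=main@B [dev=D exp=C main=B work=D]
After op 9 (commit): HEAD=main@E [dev=D exp=C main=E work=D]
After op 10 (checkout): HEAD=dev@D [dev=D exp=C main=E work=D]
After op 11 (commit): HEAD=dev@F [dev=F exp=C main=E work=D]
After op 12 (commit): HEAD=dev@G [dev=G exp=C main=E work=D]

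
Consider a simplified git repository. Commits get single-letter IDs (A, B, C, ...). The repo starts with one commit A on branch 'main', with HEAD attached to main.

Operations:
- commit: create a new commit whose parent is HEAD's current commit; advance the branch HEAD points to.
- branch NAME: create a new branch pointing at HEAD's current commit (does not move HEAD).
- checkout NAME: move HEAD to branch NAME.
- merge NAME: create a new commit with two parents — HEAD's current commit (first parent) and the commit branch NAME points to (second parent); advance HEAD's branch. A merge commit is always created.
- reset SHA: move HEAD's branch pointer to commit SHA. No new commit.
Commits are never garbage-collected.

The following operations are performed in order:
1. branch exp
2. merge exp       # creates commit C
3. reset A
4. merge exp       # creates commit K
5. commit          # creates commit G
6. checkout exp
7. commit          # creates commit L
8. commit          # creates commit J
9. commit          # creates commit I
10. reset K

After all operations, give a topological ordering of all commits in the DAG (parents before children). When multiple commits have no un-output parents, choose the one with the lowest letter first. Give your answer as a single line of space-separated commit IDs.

After op 1 (branch): HEAD=main@A [exp=A main=A]
After op 2 (merge): HEAD=main@C [exp=A main=C]
After op 3 (reset): HEAD=main@A [exp=A main=A]
After op 4 (merge): HEAD=main@K [exp=A main=K]
After op 5 (commit): HEAD=main@G [exp=A main=G]
After op 6 (checkout): HEAD=exp@A [exp=A main=G]
After op 7 (commit): HEAD=exp@L [exp=L main=G]
After op 8 (commit): HEAD=exp@J [exp=J main=G]
After op 9 (commit): HEAD=exp@I [exp=I main=G]
After op 10 (reset): HEAD=exp@K [exp=K main=G]
commit A: parents=[]
commit C: parents=['A', 'A']
commit G: parents=['K']
commit I: parents=['J']
commit J: parents=['L']
commit K: parents=['A', 'A']
commit L: parents=['A']

Answer: A C K G L J I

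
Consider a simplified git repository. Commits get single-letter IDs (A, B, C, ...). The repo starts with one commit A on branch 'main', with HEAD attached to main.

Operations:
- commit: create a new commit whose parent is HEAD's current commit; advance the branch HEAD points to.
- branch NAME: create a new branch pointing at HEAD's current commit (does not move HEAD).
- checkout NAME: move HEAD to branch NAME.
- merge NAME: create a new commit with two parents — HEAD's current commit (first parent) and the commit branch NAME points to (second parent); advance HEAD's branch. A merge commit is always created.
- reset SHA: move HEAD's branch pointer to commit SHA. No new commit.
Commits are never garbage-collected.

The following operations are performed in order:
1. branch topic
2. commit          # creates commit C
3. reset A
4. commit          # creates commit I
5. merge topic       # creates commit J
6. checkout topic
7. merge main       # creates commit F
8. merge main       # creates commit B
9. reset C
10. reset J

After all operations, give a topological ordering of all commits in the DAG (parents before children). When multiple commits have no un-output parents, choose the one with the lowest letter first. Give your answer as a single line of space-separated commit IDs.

After op 1 (branch): HEAD=main@A [main=A topic=A]
After op 2 (commit): HEAD=main@C [main=C topic=A]
After op 3 (reset): HEAD=main@A [main=A topic=A]
After op 4 (commit): HEAD=main@I [main=I topic=A]
After op 5 (merge): HEAD=main@J [main=J topic=A]
After op 6 (checkout): HEAD=topic@A [main=J topic=A]
After op 7 (merge): HEAD=topic@F [main=J topic=F]
After op 8 (merge): HEAD=topic@B [main=J topic=B]
After op 9 (reset): HEAD=topic@C [main=J topic=C]
After op 10 (reset): HEAD=topic@J [main=J topic=J]
commit A: parents=[]
commit B: parents=['F', 'J']
commit C: parents=['A']
commit F: parents=['A', 'J']
commit I: parents=['A']
commit J: parents=['I', 'A']

Answer: A C I J F B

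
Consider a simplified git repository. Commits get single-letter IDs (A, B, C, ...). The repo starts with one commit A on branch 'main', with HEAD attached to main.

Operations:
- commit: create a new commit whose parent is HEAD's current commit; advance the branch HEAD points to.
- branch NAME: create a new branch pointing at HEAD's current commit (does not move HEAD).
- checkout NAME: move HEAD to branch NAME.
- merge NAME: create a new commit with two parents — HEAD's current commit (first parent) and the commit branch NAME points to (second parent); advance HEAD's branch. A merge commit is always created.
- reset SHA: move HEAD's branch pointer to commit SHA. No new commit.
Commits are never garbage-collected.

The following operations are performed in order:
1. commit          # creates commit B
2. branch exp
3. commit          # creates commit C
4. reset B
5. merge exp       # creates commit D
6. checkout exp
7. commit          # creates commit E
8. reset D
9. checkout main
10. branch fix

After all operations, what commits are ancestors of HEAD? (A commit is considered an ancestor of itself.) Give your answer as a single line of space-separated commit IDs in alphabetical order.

After op 1 (commit): HEAD=main@B [main=B]
After op 2 (branch): HEAD=main@B [exp=B main=B]
After op 3 (commit): HEAD=main@C [exp=B main=C]
After op 4 (reset): HEAD=main@B [exp=B main=B]
After op 5 (merge): HEAD=main@D [exp=B main=D]
After op 6 (checkout): HEAD=exp@B [exp=B main=D]
After op 7 (commit): HEAD=exp@E [exp=E main=D]
After op 8 (reset): HEAD=exp@D [exp=D main=D]
After op 9 (checkout): HEAD=main@D [exp=D main=D]
After op 10 (branch): HEAD=main@D [exp=D fix=D main=D]

Answer: A B D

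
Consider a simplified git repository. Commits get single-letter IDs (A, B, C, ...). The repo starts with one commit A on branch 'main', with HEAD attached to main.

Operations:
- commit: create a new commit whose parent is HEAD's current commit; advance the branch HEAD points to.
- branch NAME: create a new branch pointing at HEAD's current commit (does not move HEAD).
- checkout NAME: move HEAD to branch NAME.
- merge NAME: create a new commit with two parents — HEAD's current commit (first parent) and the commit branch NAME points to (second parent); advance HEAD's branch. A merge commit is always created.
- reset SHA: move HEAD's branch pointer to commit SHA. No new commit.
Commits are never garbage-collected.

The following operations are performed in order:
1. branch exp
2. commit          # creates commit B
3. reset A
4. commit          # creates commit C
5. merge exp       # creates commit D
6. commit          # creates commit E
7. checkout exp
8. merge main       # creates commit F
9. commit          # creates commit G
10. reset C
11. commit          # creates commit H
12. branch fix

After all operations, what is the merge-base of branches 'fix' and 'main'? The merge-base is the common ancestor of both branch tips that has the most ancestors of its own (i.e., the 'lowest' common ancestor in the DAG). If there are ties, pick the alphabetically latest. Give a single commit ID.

After op 1 (branch): HEAD=main@A [exp=A main=A]
After op 2 (commit): HEAD=main@B [exp=A main=B]
After op 3 (reset): HEAD=main@A [exp=A main=A]
After op 4 (commit): HEAD=main@C [exp=A main=C]
After op 5 (merge): HEAD=main@D [exp=A main=D]
After op 6 (commit): HEAD=main@E [exp=A main=E]
After op 7 (checkout): HEAD=exp@A [exp=A main=E]
After op 8 (merge): HEAD=exp@F [exp=F main=E]
After op 9 (commit): HEAD=exp@G [exp=G main=E]
After op 10 (reset): HEAD=exp@C [exp=C main=E]
After op 11 (commit): HEAD=exp@H [exp=H main=E]
After op 12 (branch): HEAD=exp@H [exp=H fix=H main=E]
ancestors(fix=H): ['A', 'C', 'H']
ancestors(main=E): ['A', 'C', 'D', 'E']
common: ['A', 'C']

Answer: C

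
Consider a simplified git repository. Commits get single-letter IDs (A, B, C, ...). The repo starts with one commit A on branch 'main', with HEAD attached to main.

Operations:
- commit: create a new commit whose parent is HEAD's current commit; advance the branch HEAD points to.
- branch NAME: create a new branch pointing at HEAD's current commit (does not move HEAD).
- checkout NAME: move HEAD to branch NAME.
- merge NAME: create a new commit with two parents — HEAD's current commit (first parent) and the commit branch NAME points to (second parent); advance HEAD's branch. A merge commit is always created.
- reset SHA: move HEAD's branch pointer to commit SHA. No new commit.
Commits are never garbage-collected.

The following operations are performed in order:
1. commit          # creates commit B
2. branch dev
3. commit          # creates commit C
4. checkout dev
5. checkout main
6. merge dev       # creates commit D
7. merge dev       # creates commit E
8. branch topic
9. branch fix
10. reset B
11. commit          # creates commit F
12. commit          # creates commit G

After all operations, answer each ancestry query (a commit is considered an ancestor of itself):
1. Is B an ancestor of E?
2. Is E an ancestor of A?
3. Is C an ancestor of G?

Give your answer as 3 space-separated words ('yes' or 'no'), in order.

Answer: yes no no

Derivation:
After op 1 (commit): HEAD=main@B [main=B]
After op 2 (branch): HEAD=main@B [dev=B main=B]
After op 3 (commit): HEAD=main@C [dev=B main=C]
After op 4 (checkout): HEAD=dev@B [dev=B main=C]
After op 5 (checkout): HEAD=main@C [dev=B main=C]
After op 6 (merge): HEAD=main@D [dev=B main=D]
After op 7 (merge): HEAD=main@E [dev=B main=E]
After op 8 (branch): HEAD=main@E [dev=B main=E topic=E]
After op 9 (branch): HEAD=main@E [dev=B fix=E main=E topic=E]
After op 10 (reset): HEAD=main@B [dev=B fix=E main=B topic=E]
After op 11 (commit): HEAD=main@F [dev=B fix=E main=F topic=E]
After op 12 (commit): HEAD=main@G [dev=B fix=E main=G topic=E]
ancestors(E) = {A,B,C,D,E}; B in? yes
ancestors(A) = {A}; E in? no
ancestors(G) = {A,B,F,G}; C in? no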